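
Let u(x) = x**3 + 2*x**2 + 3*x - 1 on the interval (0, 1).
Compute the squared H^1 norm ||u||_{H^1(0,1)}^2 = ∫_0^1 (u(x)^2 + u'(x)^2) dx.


||u||_{H^1}^2 = 9473/210

The H^1 norm (squared) on an interval (0, L) is
  ||u||_{H^1}^2 = ∫_0^L u(x)^2 dx + ∫_0^L u'(x)^2 dx.
Compute u'(x) = 3*x**2 + 4*x + 3.
Then u(x)^2 = x**6 + 4*x**5 + 10*x**4 + 10*x**3 + 5*x**2 - 6*x + 1 and u'(x)^2 = 9*x**4 + 24*x**3 + 34*x**2 + 24*x + 9.
Integrate each monomial from 0 to 1 using ∫_0^1 c·x^n dx = c·1^(n+1)/(n+1):
  ∫_0^1 u(x)^2 dx = ∫_0^1 (x^6 + 4*x^5 + 10*x^4 + 10*x^3 + 5*x^2 - 6*x + 1) dx. Term by term:
    ∫_0^1 x^6 dx = 1/7;  ∫_0^1 4*x^5 dx = 2/3;  ∫_0^1 10*x^4 dx = 2;
    ∫_0^1 10*x^3 dx = 5/2;  ∫_0^1 5*x^2 dx = 5/3;  ∫_0^1 -6*x dx = -3;
    ∫_0^1 1 dx = 1.
  Sum: 1/7 + 2/3 + 2 + 5/2 + 5/3 − 3 + 1 = 209/42.
  ∫_0^1 u'(x)^2 dx = ∫_0^1 (9*x^4 + 24*x^3 + 34*x^2 + 24*x + 9) dx. Term by term:
    ∫_0^1 9*x^4 dx = 9/5;  ∫_0^1 24*x^3 dx = 6;  ∫_0^1 34*x^2 dx = 34/3;
    ∫_0^1 24*x dx = 12;  ∫_0^1 9 dx = 9.
  Sum: 9/5 + 6 + 34/3 + 12 + 9 = 602/15.
Adding: ||u||_{H^1}^2 = 209/42 + 602/15 = 9473/210.


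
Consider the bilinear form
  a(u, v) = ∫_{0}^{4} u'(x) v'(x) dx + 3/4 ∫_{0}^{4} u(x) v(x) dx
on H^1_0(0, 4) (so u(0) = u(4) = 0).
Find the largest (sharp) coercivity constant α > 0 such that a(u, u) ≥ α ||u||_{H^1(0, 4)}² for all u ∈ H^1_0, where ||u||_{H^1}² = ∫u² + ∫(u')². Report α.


α = (π^2 + 12)/(π^2 + 16)

Coercivity of a(·,·) on H^1_0(0, 4) means a(u, u) ≥ α ||u||_{H^1}² for every u ∈ H^1_0.
The interval has length L = 4, and Poincaré/coercivity depend only on L. Here a(u, u) = ∫(u')² + (3/4)·∫u².
Here 0 < c = 3/4 < 1. The condition a(u,u) ≥ α||u||_{H^1}² reads (1−α)∫(u')² ≥ (α−c)∫u². Any admissible α is ≤ 1 (rapidly oscillating u have ∫u²/∫(u')² → 0), and α = 1 would force 0 ≥ (1−c)∫u², impossible since c < 1; so 1−α > 0. By the sharp Poincaré inequality on H^1_0 of an interval of length L, ∫(u')² ≥ (π/L)²∫u² with equality for the first sine mode sin(π(x−x₀)/L) (x₀ the left endpoint), so the inequality holds for all u iff (1−α)(π/L)² ≥ α − c, i.e. α ≤ ((π/L)² + c)/((π/L)² + 1) = (1 + c(L/π)²)/(1 + (L/π)²). With (π/L)² = π^2/16 and c = 3/4, the largest admissible constant is α = ((π/L)² + c)/((π/L)² + 1).
Simplifying, α = (π^2 + 12)/(π^2 + 16).


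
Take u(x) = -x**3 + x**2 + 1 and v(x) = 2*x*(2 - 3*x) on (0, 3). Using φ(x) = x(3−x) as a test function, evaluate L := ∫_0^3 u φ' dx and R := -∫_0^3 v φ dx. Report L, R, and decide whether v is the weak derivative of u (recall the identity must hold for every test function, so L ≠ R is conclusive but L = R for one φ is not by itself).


LHS = 459/20, RHS = 459/10. No, v is not the weak derivative of u.

u(x) = -x**3 + x**2 + 1, classical derivative u'(x) = -3*x**2 + 2*x.
φ(x) = x(3−x), so φ'(x) = 3 - 2*x.
Note φ(0) = φ(3) = 0, so the boundary term u·φ vanishes.
LHS = ∫_0^3 u(x) φ'(x) dx = ∫_0^3 (2*x^4 - 5*x^3 + 3*x^2 - 2*x + 3) dx. Term by term:
  ∫_0^3 2*x^4 dx = 486/5;  ∫_0^3 -5*x^3 dx = -405/4;  ∫_0^3 3*x^2 dx = 27;
  ∫_0^3 -2*x dx = -9;  ∫_0^3 3 dx = 9.
Sum: 486/5 − 405/4 + 27 − 9 + 9 = 459/20.
So LHS = 459/20.
∫_0^3 v(x) φ(x) dx = ∫_0^3 (6*x^4 - 22*x^3 + 12*x^2) dx. Term by term:
  ∫_0^3 6*x^4 dx = 1458/5;  ∫_0^3 -22*x^3 dx = -891/2;  ∫_0^3 12*x^2 dx = 108.
Sum: 1458/5 − 891/2 + 108 = -459/10.
So RHS = -∫_0^3 v(x) φ(x) dx = 459/10.
LHS − RHS = -459/20 ≠ 0, so the identity fails.
(For a valid weak derivative the identity must hold for EVERY test function, in particular this one. The failure shows v is NOT the weak derivative of u.)
Correct weak derivative would be u'(x) = -3*x**2 + 2*x.


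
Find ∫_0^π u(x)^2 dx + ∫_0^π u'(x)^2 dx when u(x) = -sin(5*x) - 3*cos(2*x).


||u||_{H^1(0,π)}^2 = 100/7 + 71*π/2

u'(x) = 6*sin(2*x) - 5*cos(5*x).
Expand u² and (u')² and integrate term by term on (0, π), using: for integers n ≥ 1, ∫_0^π sin²(nx) dx = ∫_0^π cos²(nx) dx = π/2; for n ≠ n', ∫_0^π sin(nx)sin(n'x) dx = ∫_0^π cos(nx)cos(n'x) dx = 0; and by product-to-sum, ∫_0^π sin(nx)cos(n'x) dx = ½∫_0^π [sin((n+n')x) + sin((n−n')x)] dx, which is 0 when n+n' is even and 2n/(n²−n'²) when n+n' is odd (it need not vanish on (0, π)).
  u² squared terms: (-1)²·∫sin(5x)² dx = 1·π/2 = π/2;  (-3)²·∫cos(2x)² dx = 9·π/2 = 9*π/2.
  u² cross terms: 2·(-1)·(-3)·∫sin(5x)·cos(2x) dx = 6·(10/21) = 20/7.
  So ∫_0^π u² dx = π/2 + 9*π/2 + 20/7 = 20/7 + 5*π.
  (u')² squared terms: (-5)²·∫cos(5x)² dx = 25·π/2 = 25*π/2;  (6)²·∫sin(2x)² dx = 36·π/2 = 18*π.
  (u')² cross terms: 2·(-5)·(6)·∫cos(5x)·sin(2x) dx = -60·(-4/21) = 80/7.
  So ∫_0^π (u')² dx = 25*π/2 + 18*π + 80/7 = 80/7 + 61*π/2.
||u||_{H^1}^2 = (20/7 + 5*π) + (80/7 + 61*π/2) = 100/7 + 71*π/2.


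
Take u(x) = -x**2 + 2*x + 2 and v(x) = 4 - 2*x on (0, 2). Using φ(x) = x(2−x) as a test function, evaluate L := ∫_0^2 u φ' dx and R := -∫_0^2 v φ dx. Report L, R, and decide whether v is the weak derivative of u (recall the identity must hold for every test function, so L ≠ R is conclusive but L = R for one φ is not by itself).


LHS = 0, RHS = -8/3. No, v is not the weak derivative of u.

u(x) = -x**2 + 2*x + 2, classical derivative u'(x) = 2 - 2*x.
φ(x) = x(2−x), so φ'(x) = 2 - 2*x.
Note φ(0) = φ(2) = 0, so the boundary term u·φ vanishes.
LHS = ∫_0^2 u(x) φ'(x) dx = ∫_0^2 (2*x^3 - 6*x^2 + 4) dx. Term by term:
  ∫_0^2 2*x^3 dx = 8;  ∫_0^2 -6*x^2 dx = -16;  ∫_0^2 4 dx = 8.
Sum: 8 − 16 + 8 = 0.
So LHS = 0.
∫_0^2 v(x) φ(x) dx = ∫_0^2 (2*x^3 - 8*x^2 + 8*x) dx. Term by term:
  ∫_0^2 2*x^3 dx = 8;  ∫_0^2 -8*x^2 dx = -64/3;  ∫_0^2 8*x dx = 16.
Sum: 8 − 64/3 + 16 = 8/3.
So RHS = -∫_0^2 v(x) φ(x) dx = -8/3.
LHS − RHS = 8/3 ≠ 0, so the identity fails.
(For a valid weak derivative the identity must hold for EVERY test function, in particular this one. The failure shows v is NOT the weak derivative of u.)
Correct weak derivative would be u'(x) = 2 - 2*x.


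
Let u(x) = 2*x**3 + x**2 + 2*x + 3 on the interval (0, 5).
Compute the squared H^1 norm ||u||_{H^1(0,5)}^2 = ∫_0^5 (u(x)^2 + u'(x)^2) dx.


||u||_{H^1}^2 = 639330/7

The H^1 norm (squared) on an interval (0, L) is
  ||u||_{H^1}^2 = ∫_0^L u(x)^2 dx + ∫_0^L u'(x)^2 dx.
Compute u'(x) = 6*x**2 + 2*x + 2.
Then u(x)^2 = 4*x**6 + 4*x**5 + 9*x**4 + 16*x**3 + 10*x**2 + 12*x + 9 and u'(x)^2 = 36*x**4 + 24*x**3 + 28*x**2 + 8*x + 4.
Integrate each monomial from 0 to 5 using ∫_0^5 c·x^n dx = c·5^(n+1)/(n+1):
  ∫_0^5 u(x)^2 dx = ∫_0^5 (4*x^6 + 4*x^5 + 9*x^4 + 16*x^3 + 10*x^2 + 12*x + 9) dx. Term by term:
    ∫_0^5 4*x^6 dx = 312500/7;  ∫_0^5 4*x^5 dx = 31250/3;  ∫_0^5 9*x^4 dx = 5625;
    ∫_0^5 16*x^3 dx = 2500;  ∫_0^5 10*x^2 dx = 1250/3;  ∫_0^5 12*x dx = 150;
    ∫_0^5 9 dx = 45.
  Sum: 312500/7 + 31250/3 + 5625 + 2500 + 1250/3 + 150 + 45 = 1339720/21.
  ∫_0^5 u'(x)^2 dx = ∫_0^5 (36*x^4 + 24*x^3 + 28*x^2 + 8*x + 4) dx. Term by term:
    ∫_0^5 36*x^4 dx = 22500;  ∫_0^5 24*x^3 dx = 3750;  ∫_0^5 28*x^2 dx = 3500/3;
    ∫_0^5 8*x dx = 100;  ∫_0^5 4 dx = 20.
  Sum: 22500 + 3750 + 3500/3 + 100 + 20 = 82610/3.
Adding: ||u||_{H^1}^2 = 1339720/21 + 82610/3 = 639330/7.


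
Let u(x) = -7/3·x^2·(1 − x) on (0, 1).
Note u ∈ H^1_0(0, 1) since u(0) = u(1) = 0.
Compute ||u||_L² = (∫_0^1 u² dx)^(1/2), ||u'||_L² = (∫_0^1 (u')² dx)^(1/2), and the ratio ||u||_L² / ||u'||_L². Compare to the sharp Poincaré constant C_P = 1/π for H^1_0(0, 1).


||u||_L² / ||u'||_L² = sqrt(14)/14 < C_P = 1/π.

u(x) = -7/3·x^2·(1 − x), so u'(x) = 7*x*(3*x - 2)/3.
u(x) = -7/3·x^2·(1 − x) vanishes at x = 0 and x = 1, so u ∈ H^1_0(0, 1). Differentiate via the product rule and integrate the resulting polynomials term by term.
  ∫_0^1 u² dx = ∫_0^1 (49*x^6/9 - 98*x^5/9 + 49*x^4/9) dx. Term by term:
    ∫_0^1 49*x^6/9 dx = 7/9;  ∫_0^1 -98*x^5/9 dx = -49/27;  ∫_0^1 49*x^4/9 dx = 49/45.
  Sum: 7/9 − 49/27 + 49/45 = 7/135.
  ∫_0^1 (u')² dx = ∫_0^1 (49*x^4 - 196*x^3/3 + 196*x^2/9) dx. Term by term:
    ∫_0^1 49*x^4 dx = 49/5;  ∫_0^1 -196*x^3/3 dx = -49/3;  ∫_0^1 196*x^2/9 dx = 196/27.
  Sum: 49/5 − 49/3 + 196/27 = 98/135.
∫_0^1 u² dx = 7/135, so ||u||_L² = sqrt(105)/45.
∫_0^1 (u')² dx = 98/135, so ||u'||_L² = 7*sqrt(30)/45.
Ratio ||u||_L² / ||u'||_L² = sqrt(14)/14.
Sharp Poincaré constant on H^1_0(0, 1) is C_P = L/π = 1/π, achieved by sin(π·x).
A polynomial bump cannot attain the sharp Poincaré constant (only the first sine eigenfunction does), so the ratio is strictly less than C_P, consistent with ||u||_L² ≤ C_P ||u'||_L².


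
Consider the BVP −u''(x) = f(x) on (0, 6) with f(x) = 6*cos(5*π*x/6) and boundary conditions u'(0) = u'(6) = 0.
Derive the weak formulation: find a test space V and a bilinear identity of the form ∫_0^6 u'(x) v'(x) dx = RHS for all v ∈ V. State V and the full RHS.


V = H^1(0, 6) (no boundary constraint on v; u is determined up to an additive constant); weak form: ∫_0^6 u'v' dx = ∫_0^6 (6*cos(5*π*x/6)) v dx for all v ∈ V.

Multiply both sides by a test function v and integrate from 0 to 6:
  ∫_0^6 −u''(x) v(x) dx = ∫_0^6 f(x) v(x) dx.
Integrate the LHS by parts once:
  ∫_0^6 −u'' v dx = −[u'(x) v(x)]_0^6 + ∫_0^6 u'(x) v'(x) dx.
Thus ∫_0^6 u'(x) v'(x) dx = ∫_0^6 f(x) v(x) dx + [u'(x) v(x)]_0^6.
Choose V so that boundary terms are either known or forced to vanish.
u has homogeneous Neumann: u'(0) = u'(6) = 0. So [u' v]_0^6 = 0·v(6) − 0·v(0) = 0 for any v; take V = H^1(0, 6).
Weak formulation: find u (satisfying any essential BC) such that ∫_0^6 u'(x) v'(x) dx = ∫_0^6 f v dx for all v ∈ V (homogeneous Neumann, so boundary terms vanish).
Substituting f(x) = 6*cos(5*π*x/6), the right-hand side is ∫_0^6 (6*cos(5*π*x/6)) v dx.
Compatibility check (pure Neumann): taking v ≡ 1 ∈ V gives 0 = ∫_0^6 f dx + (0) − (0), i.e. ∫_0^6 f dx must equal u'(0) − u'(6) = 0. Indeed ∫_0^6 (6*cos(5*π*x/6)) dx = 0, so the data are compatible. The solution is then unique only up to an additive constant (fix it e.g. by requiring ∫_0^6 u dx = 0).


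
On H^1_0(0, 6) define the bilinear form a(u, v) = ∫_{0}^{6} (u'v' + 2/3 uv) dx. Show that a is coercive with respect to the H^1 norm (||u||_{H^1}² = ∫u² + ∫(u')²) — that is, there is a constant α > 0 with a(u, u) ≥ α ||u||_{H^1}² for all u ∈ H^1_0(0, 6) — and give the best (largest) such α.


α = (π^2 + 24)/(π^2 + 36)

Coercivity of a(·,·) on H^1_0(0, 6) means a(u, u) ≥ α ||u||_{H^1}² for every u ∈ H^1_0.
The interval has length L = 6, and Poincaré/coercivity depend only on L. Here a(u, u) = ∫(u')² + (2/3)·∫u².
Here 0 < c = 2/3 < 1. The condition a(u,u) ≥ α||u||_{H^1}² reads (1−α)∫(u')² ≥ (α−c)∫u². Any admissible α is ≤ 1 (rapidly oscillating u have ∫u²/∫(u')² → 0), and α = 1 would force 0 ≥ (1−c)∫u², impossible since c < 1; so 1−α > 0. By the sharp Poincaré inequality on H^1_0 of an interval of length L, ∫(u')² ≥ (π/L)²∫u² with equality for the first sine mode sin(π(x−x₀)/L) (x₀ the left endpoint), so the inequality holds for all u iff (1−α)(π/L)² ≥ α − c, i.e. α ≤ ((π/L)² + c)/((π/L)² + 1) = (1 + c(L/π)²)/(1 + (L/π)²). With (π/L)² = π^2/36 and c = 2/3, the largest admissible constant is α = ((π/L)² + c)/((π/L)² + 1).
Simplifying, α = (π^2 + 24)/(π^2 + 36).


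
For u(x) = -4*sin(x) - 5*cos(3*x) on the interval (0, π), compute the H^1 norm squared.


||u||_{H^1(0,π)}^2 = 141*π

u'(x) = 15*sin(3*x) - 4*cos(x).
Expand u² and (u')² and integrate term by term on (0, π), using: for integers n ≥ 1, ∫_0^π sin²(nx) dx = ∫_0^π cos²(nx) dx = π/2; for n ≠ n', ∫_0^π sin(nx)sin(n'x) dx = ∫_0^π cos(nx)cos(n'x) dx = 0; and by product-to-sum, ∫_0^π sin(nx)cos(n'x) dx = ½∫_0^π [sin((n+n')x) + sin((n−n')x)] dx, which is 0 when n+n' is even and 2n/(n²−n'²) when n+n' is odd (it need not vanish on (0, π)).
  u² squared terms: (-5)²·∫cos(3x)² dx = 25·π/2 = 25*π/2;  (-4)²·∫sin(x)² dx = 16·π/2 = 8*π.
  u² cross terms: 2·(-5)·(-4)·∫cos(3x)·sin(x) dx = 40·(0) = 0.
  So ∫_0^π u² dx = 25*π/2 + 8*π + 0 = 41*π/2.
  (u')² squared terms: (-4)²·∫cos(x)² dx = 16·π/2 = 8*π;  (15)²·∫sin(3x)² dx = 225·π/2 = 225*π/2.
  (u')² cross terms: 2·(-4)·(15)·∫cos(x)·sin(3x) dx = -120·(0) = 0.
  So ∫_0^π (u')² dx = 8*π + 225*π/2 + 0 = 241*π/2.
||u||_{H^1}^2 = (41*π/2) + (241*π/2) = 141*π.


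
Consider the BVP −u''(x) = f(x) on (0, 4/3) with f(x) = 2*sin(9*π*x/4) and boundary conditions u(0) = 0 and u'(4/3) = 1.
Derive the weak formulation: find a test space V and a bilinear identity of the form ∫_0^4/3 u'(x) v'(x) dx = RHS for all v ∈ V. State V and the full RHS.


V = {v ∈ H^1(0, 4/3) : v(0) = 0} (test functions vanish at x = 0 where u is specified); weak form: ∫_0^4/3 u'v' dx = ∫_0^4/3 (2*sin(9*π*x/4)) v dx + v(4/3) for all v ∈ V.

Multiply both sides by a test function v and integrate from 0 to 4/3:
  ∫_0^4/3 −u''(x) v(x) dx = ∫_0^4/3 f(x) v(x) dx.
Integrate the LHS by parts once:
  ∫_0^4/3 −u'' v dx = −[u'(x) v(x)]_0^4/3 + ∫_0^4/3 u'(x) v'(x) dx.
Thus ∫_0^4/3 u'(x) v'(x) dx = ∫_0^4/3 f(x) v(x) dx + [u'(x) v(x)]_0^4/3.
Choose V so that boundary terms are either known or forced to vanish.
Mixed BC: u(0) = 0 (Dirichlet) and u'(4/3) = 1 (Neumann). Define V = {v ∈ H^1(0, 4/3) : v(0) = 0}. Then [u' v]_0^4/3 = u'(4/3)·v(4/3) − u'(0)·0 = v(4/3).
Weak formulation: find u (satisfying any essential BC) such that ∫_0^4/3 u'(x) v'(x) dx = ∫_0^4/3 f v dx + v(4/3) for all v ∈ V (Dirichlet at 0 absorbed into V; Neumann datum at x = 4/3 contributes the boundary term).
Substituting f(x) = 2*sin(9*π*x/4), the right-hand side is ∫_0^4/3 (2*sin(9*π*x/4)) v dx + v(4/3).


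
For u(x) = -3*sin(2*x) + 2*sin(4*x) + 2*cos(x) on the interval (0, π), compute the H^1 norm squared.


||u||_{H^1(0,π)}^2 = -352/15 + 121*π/2

u'(x) = -2*sin(x) - 6*cos(2*x) + 8*cos(4*x).
Expand u² and (u')² and integrate term by term on (0, π), using: for integers n ≥ 1, ∫_0^π sin²(nx) dx = ∫_0^π cos²(nx) dx = π/2; for n ≠ n', ∫_0^π sin(nx)sin(n'x) dx = ∫_0^π cos(nx)cos(n'x) dx = 0; and by product-to-sum, ∫_0^π sin(nx)cos(n'x) dx = ½∫_0^π [sin((n+n')x) + sin((n−n')x)] dx, which is 0 when n+n' is even and 2n/(n²−n'²) when n+n' is odd (it need not vanish on (0, π)).
  u² squared terms: (-3)²·∫sin(2x)² dx = 9·π/2 = 9*π/2;  (2)²·∫cos(x)² dx = 4·π/2 = 2*π;  (2)²·∫sin(4x)² dx = 4·π/2 = 2*π.
  u² cross terms: 2·(-3)·(2)·∫sin(2x)·cos(x) dx = -12·(4/3) = -16;  2·(-3)·(2)·∫sin(2x)·sin(4x) dx = -12·(0) = 0;  2·(2)·(2)·∫cos(x)·sin(4x) dx = 8·(8/15) = 64/15.
  So ∫_0^π u² dx = 9*π/2 + 2*π + 2*π − 16 + 0 + 64/15 = -176/15 + 17*π/2.
  (u')² squared terms: (-6)²·∫cos(2x)² dx = 36·π/2 = 18*π;  (-2)²·∫sin(x)² dx = 4·π/2 = 2*π;  (8)²·∫cos(4x)² dx = 64·π/2 = 32*π.
  (u')² cross terms: 2·(-6)·(-2)·∫cos(2x)·sin(x) dx = 24·(-2/3) = -16;  2·(-6)·(8)·∫cos(2x)·cos(4x) dx = -96·(0) = 0;  2·(-2)·(8)·∫sin(x)·cos(4x) dx = -32·(-2/15) = 64/15.
  So ∫_0^π (u')² dx = 18*π + 2*π + 32*π − 16 + 0 + 64/15 = -176/15 + 52*π.
||u||_{H^1}^2 = (-176/15 + 17*π/2) + (-176/15 + 52*π) = -352/15 + 121*π/2.


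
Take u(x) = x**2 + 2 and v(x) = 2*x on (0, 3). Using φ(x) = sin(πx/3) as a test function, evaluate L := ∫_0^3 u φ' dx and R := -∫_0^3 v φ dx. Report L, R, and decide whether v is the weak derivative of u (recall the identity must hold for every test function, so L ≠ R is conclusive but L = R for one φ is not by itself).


LHS = -18/π, RHS = -18/π. Yes, v = u' weakly.

u(x) = x**2 + 2, classical derivative u'(x) = 2*x.
φ(x) = sin(πx/3), so φ'(x) = π*cos(π*x/3)/3.
Note φ(0) = φ(3) = 0, so the boundary term u·φ vanishes.
LHS = ∫_0^3 u(x) φ'(x) dx = ∫_0^3 (π*x^2*cos(π*x/3)/3 + 2*π*cos(π*x/3)/3) dx. Term by term:
  ∫_0^3 2*π*cos(π*x/3)/3 dx = 0;  ∫_0^3 π*x^2*cos(π*x/3)/3 dx = -18/π.
Sum: 0 − 18/π = -18/π.
So LHS = -18/π.
∫_0^3 v(x) φ(x) dx = ∫_0^3 (2*x*sin(π*x/3)) dx. Term by term:
  ∫_0^3 2*x*sin(π*x/3) dx = 18/π.
So RHS = -∫_0^3 v(x) φ(x) dx = -18/π.
LHS = RHS, so the identity holds for this test φ.
Moreover u is smooth here and v(x) = u'(x) = 2*x pointwise, so the identity holds for every test function. Hence v is the weak derivative of u.


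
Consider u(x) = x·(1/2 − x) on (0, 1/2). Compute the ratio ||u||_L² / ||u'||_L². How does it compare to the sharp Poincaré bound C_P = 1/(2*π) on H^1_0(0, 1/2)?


||u||_L² / ||u'||_L² = sqrt(10)/20 < C_P = 1/(2*π).

u(x) = x·(1/2 − x), so u'(x) = 1/2 - 2*x.
u(x) = x·(1/2 − x) vanishes at x = 0 and x = 1/2, so u ∈ H^1_0(0, 1/2). Differentiate via the product rule and integrate the resulting polynomials term by term.
  ∫_0^1/2 u² dx = ∫_0^1/2 (x^4 - x^3 + x^2/4) dx. Term by term:
    ∫_0^1/2 x^4 dx = 1/160;  ∫_0^1/2 -x^3 dx = -1/64;  ∫_0^1/2 x^2/4 dx = 1/96.
  Sum: 1/160 − 1/64 + 1/96 = 1/960.
  ∫_0^1/2 (u')² dx = ∫_0^1/2 (4*x^2 - 2*x + 1/4) dx. Term by term:
    ∫_0^1/2 4*x^2 dx = 1/6;  ∫_0^1/2 -2*x dx = -1/4;  ∫_0^1/2 1/4 dx = 1/8.
  Sum: 1/6 − 1/4 + 1/8 = 1/24.
∫_0^1/2 u² dx = 1/960, so ||u||_L² = sqrt(15)/120.
∫_0^1/2 (u')² dx = 1/24, so ||u'||_L² = sqrt(6)/12.
Ratio ||u||_L² / ||u'||_L² = sqrt(10)/20.
Sharp Poincaré constant on H^1_0(0, 1/2) is C_P = L/π = 1/(2*π), achieved by sin(2*π·x).
A polynomial bump cannot attain the sharp Poincaré constant (only the first sine eigenfunction does), so the ratio is strictly less than C_P, consistent with ||u||_L² ≤ C_P ||u'||_L².


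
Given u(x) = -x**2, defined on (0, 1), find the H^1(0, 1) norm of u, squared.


||u||_{H^1}^2 = 23/15

The H^1 norm (squared) on an interval (0, L) is
  ||u||_{H^1}^2 = ∫_0^L u(x)^2 dx + ∫_0^L u'(x)^2 dx.
Compute u'(x) = -2*x.
Then u(x)^2 = x**4 and u'(x)^2 = 4*x**2.
Integrate each monomial from 0 to 1 using ∫_0^1 c·x^n dx = c·1^(n+1)/(n+1):
  ∫_0^1 u(x)^2 dx = ∫_0^1 (x^4) dx. Term by term:
    ∫_0^1 x^4 dx = 1/5.
  ∫_0^1 u'(x)^2 dx = ∫_0^1 (4*x^2) dx. Term by term:
    ∫_0^1 4*x^2 dx = 4/3.
Adding: ||u||_{H^1}^2 = 1/5 + 4/3 = 23/15.


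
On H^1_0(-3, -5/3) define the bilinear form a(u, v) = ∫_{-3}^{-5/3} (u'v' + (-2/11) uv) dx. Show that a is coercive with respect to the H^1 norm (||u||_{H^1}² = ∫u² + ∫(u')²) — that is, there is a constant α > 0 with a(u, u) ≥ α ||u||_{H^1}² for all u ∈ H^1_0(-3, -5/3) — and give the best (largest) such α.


α = (-32 + 99*π^2)/(11*(16 + 9*π^2))

Coercivity of a(·,·) on H^1_0(-3, -5/3) means a(u, u) ≥ α ||u||_{H^1}² for every u ∈ H^1_0.
The interval has length L = 4/3, and Poincaré/coercivity depend only on L. Here a(u, u) = ∫(u')² + (-2/11)·∫u².
Here c = -2/11 < 0 with |c| < (π/L)² = 9*π^2/16, so coercivity still holds. The condition a(u,u) ≥ α||u||_{H^1}² reads (1−α)∫(u')² ≥ (α−c)∫u². Any admissible α is ≤ 1 (rapidly oscillating u have ∫u²/∫(u')² → 0), and α = 1 would force 0 ≥ (1−c)∫u², impossible since c < 1; so 1−α > 0. By the sharp Poincaré inequality on H^1_0 of an interval of length L, ∫(u')² ≥ (π/L)²∫u² with equality for the first sine mode sin(π(x−x₀)/L) (x₀ the left endpoint), so the inequality holds for all u iff (1−α)(π/L)² ≥ α − c, i.e. α ≤ ((π/L)² + c)/((π/L)² + 1) = (1 + c(L/π)²)/(1 + (L/π)²). (Direct route, valid since c ≤ 0: Poincaré gives c∫u² ≥ c(L/π)²∫(u')², so a(u,u) ≥ (1 + c(L/π)²)∫(u')², while ||u||_{H^1}² ≤ (1 + (L/π)²)∫(u')²; dividing yields the same α.) With (π/L)² = 9*π^2/16 and c = -2/11, the largest admissible constant is α = ((π/L)² + c)/((π/L)² + 1).
Simplifying, α = (-32 + 99*π^2)/(11*(16 + 9*π^2)).


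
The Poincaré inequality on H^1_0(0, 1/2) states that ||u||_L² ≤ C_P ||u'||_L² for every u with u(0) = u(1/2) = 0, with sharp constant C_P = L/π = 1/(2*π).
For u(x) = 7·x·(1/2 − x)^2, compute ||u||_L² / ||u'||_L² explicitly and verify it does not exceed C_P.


||u||_L² / ||u'||_L² = sqrt(14)/28 < C_P = 1/(2*π).

u(x) = 7·x·(1/2 − x)^2, so u'(x) = 21*x^2 - 14*x + 7/4.
u(x) = 7·x·(1/2 − x)^2 vanishes at x = 0 and x = 1/2, so u ∈ H^1_0(0, 1/2). Differentiate via the product rule and integrate the resulting polynomials term by term.
  ∫_0^1/2 u² dx = ∫_0^1/2 (49*x^6 - 98*x^5 + 147*x^4/2 - 49*x^3/2 + 49*x^2/16) dx. Term by term:
    ∫_0^1/2 49*x^6 dx = 7/128;  ∫_0^1/2 -98*x^5 dx = -49/192;  ∫_0^1/2 147*x^4/2 dx = 147/320;
    ∫_0^1/2 -49*x^3/2 dx = -49/128;  ∫_0^1/2 49*x^2/16 dx = 49/384.
  Sum: 7/128 − 49/192 + 147/320 − 49/128 + 49/384 = 7/1920.
  ∫_0^1/2 (u')² dx = ∫_0^1/2 (441*x^4 - 588*x^3 + 539*x^2/2 - 49*x + 49/16) dx. Term by term:
    ∫_0^1/2 441*x^4 dx = 441/160;  ∫_0^1/2 -588*x^3 dx = -147/16;  ∫_0^1/2 539*x^2/2 dx = 539/48;
    ∫_0^1/2 -49*x dx = -49/8;  ∫_0^1/2 49/16 dx = 49/32.
  Sum: 441/160 − 147/16 + 539/48 − 49/8 + 49/32 = 49/240.
∫_0^1/2 u² dx = 7/1920, so ||u||_L² = sqrt(210)/240.
∫_0^1/2 (u')² dx = 49/240, so ||u'||_L² = 7*sqrt(15)/60.
Ratio ||u||_L² / ||u'||_L² = sqrt(14)/28.
Sharp Poincaré constant on H^1_0(0, 1/2) is C_P = L/π = 1/(2*π), achieved by sin(2*π·x).
A polynomial bump cannot attain the sharp Poincaré constant (only the first sine eigenfunction does), so the ratio is strictly less than C_P, consistent with ||u||_L² ≤ C_P ||u'||_L².


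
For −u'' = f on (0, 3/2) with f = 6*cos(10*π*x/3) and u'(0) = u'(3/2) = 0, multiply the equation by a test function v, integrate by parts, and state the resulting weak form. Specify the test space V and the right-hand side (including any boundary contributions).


V = H^1(0, 3/2) (no boundary constraint on v; u is determined up to an additive constant); weak form: ∫_0^3/2 u'v' dx = ∫_0^3/2 (6*cos(10*π*x/3)) v dx for all v ∈ V.

Multiply both sides by a test function v and integrate from 0 to 3/2:
  ∫_0^3/2 −u''(x) v(x) dx = ∫_0^3/2 f(x) v(x) dx.
Integrate the LHS by parts once:
  ∫_0^3/2 −u'' v dx = −[u'(x) v(x)]_0^3/2 + ∫_0^3/2 u'(x) v'(x) dx.
Thus ∫_0^3/2 u'(x) v'(x) dx = ∫_0^3/2 f(x) v(x) dx + [u'(x) v(x)]_0^3/2.
Choose V so that boundary terms are either known or forced to vanish.
u has homogeneous Neumann: u'(0) = u'(3/2) = 0. So [u' v]_0^3/2 = 0·v(3/2) − 0·v(0) = 0 for any v; take V = H^1(0, 3/2).
Weak formulation: find u (satisfying any essential BC) such that ∫_0^3/2 u'(x) v'(x) dx = ∫_0^3/2 f v dx for all v ∈ V (homogeneous Neumann, so boundary terms vanish).
Substituting f(x) = 6*cos(10*π*x/3), the right-hand side is ∫_0^3/2 (6*cos(10*π*x/3)) v dx.
Compatibility check (pure Neumann): taking v ≡ 1 ∈ V gives 0 = ∫_0^3/2 f dx + (0) − (0), i.e. ∫_0^3/2 f dx must equal u'(0) − u'(3/2) = 0. Indeed ∫_0^3/2 (6*cos(10*π*x/3)) dx = 0, so the data are compatible. The solution is then unique only up to an additive constant (fix it e.g. by requiring ∫_0^3/2 u dx = 0).


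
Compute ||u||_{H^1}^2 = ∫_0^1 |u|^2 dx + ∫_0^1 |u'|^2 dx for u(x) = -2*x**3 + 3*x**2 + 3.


||u||_{H^1}^2 = 95/7

The H^1 norm (squared) on an interval (0, L) is
  ||u||_{H^1}^2 = ∫_0^L u(x)^2 dx + ∫_0^L u'(x)^2 dx.
Compute u'(x) = -6*x**2 + 6*x.
Then u(x)^2 = 4*x**6 - 12*x**5 + 9*x**4 - 12*x**3 + 18*x**2 + 9 and u'(x)^2 = 36*x**4 - 72*x**3 + 36*x**2.
Integrate each monomial from 0 to 1 using ∫_0^1 c·x^n dx = c·1^(n+1)/(n+1):
  ∫_0^1 u(x)^2 dx = ∫_0^1 (4*x^6 - 12*x^5 + 9*x^4 - 12*x^3 + 18*x^2 + 9) dx. Term by term:
    ∫_0^1 4*x^6 dx = 4/7;  ∫_0^1 -12*x^5 dx = -2;  ∫_0^1 9*x^4 dx = 9/5;
    ∫_0^1 -12*x^3 dx = -3;  ∫_0^1 18*x^2 dx = 6;  ∫_0^1 9 dx = 9.
  Sum: 4/7 − 2 + 9/5 − 3 + 6 + 9 = 433/35.
  ∫_0^1 u'(x)^2 dx = ∫_0^1 (36*x^4 - 72*x^3 + 36*x^2) dx. Term by term:
    ∫_0^1 36*x^4 dx = 36/5;  ∫_0^1 -72*x^3 dx = -18;  ∫_0^1 36*x^2 dx = 12.
  Sum: 36/5 − 18 + 12 = 6/5.
Adding: ||u||_{H^1}^2 = 433/35 + 6/5 = 95/7.


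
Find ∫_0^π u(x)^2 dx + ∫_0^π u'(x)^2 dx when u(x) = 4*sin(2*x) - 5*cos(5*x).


||u||_{H^1(0,π)}^2 = 4160/21 + 365*π

u'(x) = 25*sin(5*x) + 8*cos(2*x).
Expand u² and (u')² and integrate term by term on (0, π), using: for integers n ≥ 1, ∫_0^π sin²(nx) dx = ∫_0^π cos²(nx) dx = π/2; for n ≠ n', ∫_0^π sin(nx)sin(n'x) dx = ∫_0^π cos(nx)cos(n'x) dx = 0; and by product-to-sum, ∫_0^π sin(nx)cos(n'x) dx = ½∫_0^π [sin((n+n')x) + sin((n−n')x)] dx, which is 0 when n+n' is even and 2n/(n²−n'²) when n+n' is odd (it need not vanish on (0, π)).
  u² squared terms: (-5)²·∫cos(5x)² dx = 25·π/2 = 25*π/2;  (4)²·∫sin(2x)² dx = 16·π/2 = 8*π.
  u² cross terms: 2·(-5)·(4)·∫cos(5x)·sin(2x) dx = -40·(-4/21) = 160/21.
  So ∫_0^π u² dx = 25*π/2 + 8*π + 160/21 = 160/21 + 41*π/2.
  (u')² squared terms: (8)²·∫cos(2x)² dx = 64·π/2 = 32*π;  (25)²·∫sin(5x)² dx = 625·π/2 = 625*π/2.
  (u')² cross terms: 2·(8)·(25)·∫cos(2x)·sin(5x) dx = 400·(10/21) = 4000/21.
  So ∫_0^π (u')² dx = 32*π + 625*π/2 + 4000/21 = 4000/21 + 689*π/2.
||u||_{H^1}^2 = (160/21 + 41*π/2) + (4000/21 + 689*π/2) = 4160/21 + 365*π.


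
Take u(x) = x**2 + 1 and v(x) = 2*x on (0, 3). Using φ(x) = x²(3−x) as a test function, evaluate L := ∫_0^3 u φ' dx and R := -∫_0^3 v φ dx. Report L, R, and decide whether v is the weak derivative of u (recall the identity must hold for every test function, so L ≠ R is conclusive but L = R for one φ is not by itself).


LHS = -243/10, RHS = -243/10. Yes, v = u' weakly.

u(x) = x**2 + 1, classical derivative u'(x) = 2*x.
φ(x) = x²(3−x), so φ'(x) = 3*x*(2 - x).
Note φ(0) = φ(3) = 0, so the boundary term u·φ vanishes.
LHS = ∫_0^3 u(x) φ'(x) dx = ∫_0^3 (-3*x^4 + 6*x^3 - 3*x^2 + 6*x) dx. Term by term:
  ∫_0^3 -3*x^4 dx = -729/5;  ∫_0^3 6*x^3 dx = 243/2;  ∫_0^3 -3*x^2 dx = -27;
  ∫_0^3 6*x dx = 27.
Sum: -729/5 + 243/2 − 27 + 27 = -243/10.
So LHS = -243/10.
∫_0^3 v(x) φ(x) dx = ∫_0^3 (-2*x^4 + 6*x^3) dx. Term by term:
  ∫_0^3 -2*x^4 dx = -486/5;  ∫_0^3 6*x^3 dx = 243/2.
Sum: -486/5 + 243/2 = 243/10.
So RHS = -∫_0^3 v(x) φ(x) dx = -243/10.
LHS = RHS, so the identity holds for this test φ.
Moreover u is smooth here and v(x) = u'(x) = 2*x pointwise, so the identity holds for every test function. Hence v is the weak derivative of u.


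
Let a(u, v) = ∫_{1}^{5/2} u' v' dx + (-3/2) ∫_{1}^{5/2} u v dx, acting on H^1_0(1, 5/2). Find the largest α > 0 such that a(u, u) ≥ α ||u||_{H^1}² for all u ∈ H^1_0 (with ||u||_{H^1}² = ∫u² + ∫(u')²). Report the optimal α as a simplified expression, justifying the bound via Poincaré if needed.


α = (-27 + 8*π^2)/(2*(9 + 4*π^2))

Coercivity of a(·,·) on H^1_0(1, 5/2) means a(u, u) ≥ α ||u||_{H^1}² for every u ∈ H^1_0.
The interval has length L = 3/2, and Poincaré/coercivity depend only on L. Here a(u, u) = ∫(u')² + (-3/2)·∫u².
Here c = -3/2 < 0 with |c| < (π/L)² = 4*π^2/9, so coercivity still holds. The condition a(u,u) ≥ α||u||_{H^1}² reads (1−α)∫(u')² ≥ (α−c)∫u². Any admissible α is ≤ 1 (rapidly oscillating u have ∫u²/∫(u')² → 0), and α = 1 would force 0 ≥ (1−c)∫u², impossible since c < 1; so 1−α > 0. By the sharp Poincaré inequality on H^1_0 of an interval of length L, ∫(u')² ≥ (π/L)²∫u² with equality for the first sine mode sin(π(x−x₀)/L) (x₀ the left endpoint), so the inequality holds for all u iff (1−α)(π/L)² ≥ α − c, i.e. α ≤ ((π/L)² + c)/((π/L)² + 1) = (1 + c(L/π)²)/(1 + (L/π)²). (Direct route, valid since c ≤ 0: Poincaré gives c∫u² ≥ c(L/π)²∫(u')², so a(u,u) ≥ (1 + c(L/π)²)∫(u')², while ||u||_{H^1}² ≤ (1 + (L/π)²)∫(u')²; dividing yields the same α.) With (π/L)² = 4*π^2/9 and c = -3/2, the largest admissible constant is α = ((π/L)² + c)/((π/L)² + 1).
Simplifying, α = (-27 + 8*π^2)/(2*(9 + 4*π^2)).


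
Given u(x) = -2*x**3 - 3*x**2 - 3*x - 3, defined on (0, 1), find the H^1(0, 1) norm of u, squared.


||u||_{H^1}^2 = 8223/70

The H^1 norm (squared) on an interval (0, L) is
  ||u||_{H^1}^2 = ∫_0^L u(x)^2 dx + ∫_0^L u'(x)^2 dx.
Compute u'(x) = -6*x**2 - 6*x - 3.
Then u(x)^2 = 4*x**6 + 12*x**5 + 21*x**4 + 30*x**3 + 27*x**2 + 18*x + 9 and u'(x)^2 = 36*x**4 + 72*x**3 + 72*x**2 + 36*x + 9.
Integrate each monomial from 0 to 1 using ∫_0^1 c·x^n dx = c·1^(n+1)/(n+1):
  ∫_0^1 u(x)^2 dx = ∫_0^1 (4*x^6 + 12*x^5 + 21*x^4 + 30*x^3 + 27*x^2 + 18*x + 9) dx. Term by term:
    ∫_0^1 4*x^6 dx = 4/7;  ∫_0^1 12*x^5 dx = 2;  ∫_0^1 21*x^4 dx = 21/5;
    ∫_0^1 30*x^3 dx = 15/2;  ∫_0^1 27*x^2 dx = 9;  ∫_0^1 18*x dx = 9;
    ∫_0^1 9 dx = 9.
  Sum: 4/7 + 2 + 21/5 + 15/2 + 9 + 9 + 9 = 2889/70.
  ∫_0^1 u'(x)^2 dx = ∫_0^1 (36*x^4 + 72*x^3 + 72*x^2 + 36*x + 9) dx. Term by term:
    ∫_0^1 36*x^4 dx = 36/5;  ∫_0^1 72*x^3 dx = 18;  ∫_0^1 72*x^2 dx = 24;
    ∫_0^1 36*x dx = 18;  ∫_0^1 9 dx = 9.
  Sum: 36/5 + 18 + 24 + 18 + 9 = 381/5.
Adding: ||u||_{H^1}^2 = 2889/70 + 381/5 = 8223/70.


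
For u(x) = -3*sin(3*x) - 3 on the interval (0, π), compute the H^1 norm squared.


||u||_{H^1(0,π)}^2 = 12 + 54*π

u'(x) = -9*cos(3*x).
Expand u² and (u')² and integrate term by term on (0, π), using: for integers n ≥ 1, ∫_0^π sin²(nx) dx = ∫_0^π cos²(nx) dx = π/2; for n ≠ n', ∫_0^π sin(nx)sin(n'x) dx = ∫_0^π cos(nx)cos(n'x) dx = 0; and by product-to-sum, ∫_0^π sin(nx)cos(n'x) dx = ½∫_0^π [sin((n+n')x) + sin((n−n')x)] dx, which is 0 when n+n' is even and 2n/(n²−n'²) when n+n' is odd (it need not vanish on (0, π)). For the constant mode: ∫_0^π 1 dx = π, ∫_0^π cos(nx) dx = 0, ∫_0^π sin(nx) dx = (1−(−1)^n)/n.
  u² squared terms: (-3)²·∫1 dx = 9·π = 9*π;  (-3)²·∫sin(3x)² dx = 9·π/2 = 9*π/2.
  u² cross terms: 2·(-3)·(-3)·∫1·sin(3x) dx = 18·(2/3) = 12.
  So ∫_0^π u² dx = 9*π + 9*π/2 + 12 = 12 + 27*π/2.
  (u')² squared terms: (-9)²·∫cos(3x)² dx = 81·π/2 = 81*π/2.
  So ∫_0^π (u')² dx = 81*π/2.
||u||_{H^1}^2 = (12 + 27*π/2) + (81*π/2) = 12 + 54*π.


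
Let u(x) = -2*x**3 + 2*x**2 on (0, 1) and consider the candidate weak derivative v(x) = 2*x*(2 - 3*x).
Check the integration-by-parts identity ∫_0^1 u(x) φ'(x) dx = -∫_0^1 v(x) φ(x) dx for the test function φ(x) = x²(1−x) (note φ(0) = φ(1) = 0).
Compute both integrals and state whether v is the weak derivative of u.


LHS = 0, RHS = 0. Yes, v = u' weakly.

u(x) = -2*x**3 + 2*x**2, classical derivative u'(x) = -6*x**2 + 4*x.
φ(x) = x²(1−x), so φ'(x) = x*(2 - 3*x).
Note φ(0) = φ(1) = 0, so the boundary term u·φ vanishes.
LHS = ∫_0^1 u(x) φ'(x) dx = ∫_0^1 (6*x^5 - 10*x^4 + 4*x^3) dx. Term by term:
  ∫_0^1 6*x^5 dx = 1;  ∫_0^1 -10*x^4 dx = -2;  ∫_0^1 4*x^3 dx = 1.
Sum: 1 − 2 + 1 = 0.
So LHS = 0.
∫_0^1 v(x) φ(x) dx = ∫_0^1 (6*x^5 - 10*x^4 + 4*x^3) dx. Term by term:
  ∫_0^1 6*x^5 dx = 1;  ∫_0^1 -10*x^4 dx = -2;  ∫_0^1 4*x^3 dx = 1.
Sum: 1 − 2 + 1 = 0.
So RHS = -∫_0^1 v(x) φ(x) dx = 0.
LHS = RHS, so the identity holds for this test φ.
Moreover u is smooth here and v(x) = u'(x) = -6*x**2 + 4*x pointwise, so the identity holds for every test function. Hence v is the weak derivative of u.


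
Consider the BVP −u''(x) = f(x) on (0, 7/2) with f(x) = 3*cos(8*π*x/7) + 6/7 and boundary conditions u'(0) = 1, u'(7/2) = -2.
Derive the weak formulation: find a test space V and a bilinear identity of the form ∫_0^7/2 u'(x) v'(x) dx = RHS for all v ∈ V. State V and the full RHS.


V = H^1(0, 7/2) (v unrestricted at boundary; u is determined up to an additive constant); weak form: ∫_0^7/2 u'v' dx = ∫_0^7/2 (3*cos(8*π*x/7) + 6/7) v dx − 2·v(7/2) − v(0) for all v ∈ V.

Multiply both sides by a test function v and integrate from 0 to 7/2:
  ∫_0^7/2 −u''(x) v(x) dx = ∫_0^7/2 f(x) v(x) dx.
Integrate the LHS by parts once:
  ∫_0^7/2 −u'' v dx = −[u'(x) v(x)]_0^7/2 + ∫_0^7/2 u'(x) v'(x) dx.
Thus ∫_0^7/2 u'(x) v'(x) dx = ∫_0^7/2 f(x) v(x) dx + [u'(x) v(x)]_0^7/2.
Choose V so that boundary terms are either known or forced to vanish.
u has inhomogeneous Neumann u'(0) = 1, u'(7/2) = -2. [u' v]_0^7/2 = (-2)·v(7/2) − (1)·v(0) = − 2·v(7/2) − v(0). Take V = H^1(0, 7/2); boundary term becomes part of RHS.
Weak formulation: find u (satisfying any essential BC) such that ∫_0^7/2 u'(x) v'(x) dx = ∫_0^7/2 f v dx − 2·v(7/2) − v(0) for all v ∈ V (Neumann data are natural BCs: they enter the RHS as boundary terms).
Substituting f(x) = 3*cos(8*π*x/7) + 6/7, the right-hand side is ∫_0^7/2 (3*cos(8*π*x/7) + 6/7) v dx − 2·v(7/2) − v(0).
Compatibility check (pure Neumann): taking v ≡ 1 ∈ V gives 0 = ∫_0^7/2 f dx + (-2) − (1), i.e. ∫_0^7/2 f dx must equal u'(0) − u'(7/2) = 3. Indeed ∫_0^7/2 (3*cos(8*π*x/7) + 6/7) dx = 3, so the data are compatible. The solution is then unique only up to an additive constant (fix it e.g. by requiring ∫_0^7/2 u dx = 0).


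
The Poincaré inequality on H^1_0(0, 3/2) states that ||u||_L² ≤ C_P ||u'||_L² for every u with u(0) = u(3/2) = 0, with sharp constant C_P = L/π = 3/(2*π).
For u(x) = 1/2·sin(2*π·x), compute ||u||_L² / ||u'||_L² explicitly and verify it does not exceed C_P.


||u||_L² / ||u'||_L² = 1/(2*π) < C_P = 3/(2*π).

u(x) = 1/2·sin(2*π·x), so u'(x) = π*cos(2*π*x).
Writing u(x) = A·sin(kπx/L) with A = 1/2 and k = 3, use ∫_0^L sin²(kπx/L) dx = L/2 and ∫_0^L cos²(kπx/L) dx = L/2.
u² = 1/4·sin²(2*π·x) and (u')² = π^2·cos²(2*π·x), and each of sin², cos² integrates to L/2 = 3/4 over (0, 3/2).
∫_0^3/2 u² dx = 3/16, so ||u||_L² = sqrt(3)/4.
∫_0^3/2 (u')² dx = 3*π^2/4, so ||u'||_L² = sqrt(3)*π/2.
Ratio ||u||_L² / ||u'||_L² = 1/(2*π).
Sharp Poincaré constant on H^1_0(0, 3/2) is C_P = L/π = 3/(2*π), achieved by sin(2*π/3·x).
This is the k = 3 harmonic; the ratio L/(kπ) is strictly less than C_P = L/π, consistent with the sharp inequality ||u||_L² ≤ C_P ||u'||_L².


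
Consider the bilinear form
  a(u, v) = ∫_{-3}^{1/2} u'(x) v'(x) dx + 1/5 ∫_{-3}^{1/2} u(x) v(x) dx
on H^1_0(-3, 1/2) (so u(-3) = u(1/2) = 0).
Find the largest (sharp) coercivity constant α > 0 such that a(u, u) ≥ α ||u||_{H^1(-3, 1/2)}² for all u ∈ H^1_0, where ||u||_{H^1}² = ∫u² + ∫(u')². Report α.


α = (49 + 20*π^2)/(5*(4*π^2 + 49))

Coercivity of a(·,·) on H^1_0(-3, 1/2) means a(u, u) ≥ α ||u||_{H^1}² for every u ∈ H^1_0.
The interval has length L = 7/2, and Poincaré/coercivity depend only on L. Here a(u, u) = ∫(u')² + (1/5)·∫u².
Here 0 < c = 1/5 < 1. The condition a(u,u) ≥ α||u||_{H^1}² reads (1−α)∫(u')² ≥ (α−c)∫u². Any admissible α is ≤ 1 (rapidly oscillating u have ∫u²/∫(u')² → 0), and α = 1 would force 0 ≥ (1−c)∫u², impossible since c < 1; so 1−α > 0. By the sharp Poincaré inequality on H^1_0 of an interval of length L, ∫(u')² ≥ (π/L)²∫u² with equality for the first sine mode sin(π(x−x₀)/L) (x₀ the left endpoint), so the inequality holds for all u iff (1−α)(π/L)² ≥ α − c, i.e. α ≤ ((π/L)² + c)/((π/L)² + 1) = (1 + c(L/π)²)/(1 + (L/π)²). With (π/L)² = 4*π^2/49 and c = 1/5, the largest admissible constant is α = ((π/L)² + c)/((π/L)² + 1).
Simplifying, α = (49 + 20*π^2)/(5*(4*π^2 + 49)).


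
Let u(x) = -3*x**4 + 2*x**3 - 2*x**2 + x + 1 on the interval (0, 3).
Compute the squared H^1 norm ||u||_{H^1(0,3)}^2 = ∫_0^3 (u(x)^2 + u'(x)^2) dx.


||u||_{H^1}^2 = 3212403/70

The H^1 norm (squared) on an interval (0, L) is
  ||u||_{H^1}^2 = ∫_0^L u(x)^2 dx + ∫_0^L u'(x)^2 dx.
Compute u'(x) = -12*x**3 + 6*x**2 - 4*x + 1.
Then u(x)^2 = 9*x**8 - 12*x**7 + 16*x**6 - 14*x**5 + 2*x**4 - 3*x**2 + 2*x + 1 and u'(x)^2 = 144*x**6 - 144*x**5 + 132*x**4 - 72*x**3 + 28*x**2 - 8*x + 1.
Integrate each monomial from 0 to 3 using ∫_0^3 c·x^n dx = c·3^(n+1)/(n+1):
  ∫_0^3 u(x)^2 dx = ∫_0^3 (9*x^8 - 12*x^7 + 16*x^6 - 14*x^5 + 2*x^4 - 3*x^2 + 2*x + 1) dx. Term by term:
    ∫_0^3 9*x^8 dx = 19683;  ∫_0^3 -12*x^7 dx = -19683/2;  ∫_0^3 16*x^6 dx = 34992/7;
    ∫_0^3 -14*x^5 dx = -1701;  ∫_0^3 2*x^4 dx = 486/5;  ∫_0^3 -3*x^2 dx = -27;
    ∫_0^3 2*x dx = 9;  ∫_0^3 1 dx = 3.
  Sum: 19683 − 19683/2 + 34992/7 − 1701 + 486/5 − 27 + 9 + 3 = 925509/70.
  ∫_0^3 u'(x)^2 dx = ∫_0^3 (144*x^6 - 144*x^5 + 132*x^4 - 72*x^3 + 28*x^2 - 8*x + 1) dx. Term by term:
    ∫_0^3 144*x^6 dx = 314928/7;  ∫_0^3 -144*x^5 dx = -17496;  ∫_0^3 132*x^4 dx = 32076/5;
    ∫_0^3 -72*x^3 dx = -1458;  ∫_0^3 28*x^2 dx = 252;  ∫_0^3 -8*x dx = -36;
    ∫_0^3 1 dx = 3.
  Sum: 314928/7 − 17496 + 32076/5 − 1458 + 252 − 36 + 3 = 1143447/35.
Adding: ||u||_{H^1}^2 = 925509/70 + 1143447/35 = 3212403/70.


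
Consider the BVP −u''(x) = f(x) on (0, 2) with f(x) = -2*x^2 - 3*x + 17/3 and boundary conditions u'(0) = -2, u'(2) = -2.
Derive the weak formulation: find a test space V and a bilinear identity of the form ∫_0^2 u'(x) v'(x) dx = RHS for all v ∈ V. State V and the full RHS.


V = H^1(0, 2) (v unrestricted at boundary; u is determined up to an additive constant); weak form: ∫_0^2 u'v' dx = ∫_0^2 (-2*x^2 - 3*x + 17/3) v dx − 2·v(2) + 2·v(0) for all v ∈ V.

Multiply both sides by a test function v and integrate from 0 to 2:
  ∫_0^2 −u''(x) v(x) dx = ∫_0^2 f(x) v(x) dx.
Integrate the LHS by parts once:
  ∫_0^2 −u'' v dx = −[u'(x) v(x)]_0^2 + ∫_0^2 u'(x) v'(x) dx.
Thus ∫_0^2 u'(x) v'(x) dx = ∫_0^2 f(x) v(x) dx + [u'(x) v(x)]_0^2.
Choose V so that boundary terms are either known or forced to vanish.
u has inhomogeneous Neumann u'(0) = -2, u'(2) = -2. [u' v]_0^2 = (-2)·v(2) − (-2)·v(0) = − 2·v(2) + 2·v(0). Take V = H^1(0, 2); boundary term becomes part of RHS.
Weak formulation: find u (satisfying any essential BC) such that ∫_0^2 u'(x) v'(x) dx = ∫_0^2 f v dx − 2·v(2) + 2·v(0) for all v ∈ V (Neumann data are natural BCs: they enter the RHS as boundary terms).
Substituting f(x) = -2*x^2 - 3*x + 17/3, the right-hand side is ∫_0^2 (-2*x^2 - 3*x + 17/3) v dx − 2·v(2) + 2·v(0).
Compatibility check (pure Neumann): taking v ≡ 1 ∈ V gives 0 = ∫_0^2 f dx + (-2) − (-2), i.e. ∫_0^2 f dx must equal u'(0) − u'(2) = 0. Indeed ∫_0^2 (-2*x^2 - 3*x + 17/3) dx = 0, so the data are compatible. The solution is then unique only up to an additive constant (fix it e.g. by requiring ∫_0^2 u dx = 0).


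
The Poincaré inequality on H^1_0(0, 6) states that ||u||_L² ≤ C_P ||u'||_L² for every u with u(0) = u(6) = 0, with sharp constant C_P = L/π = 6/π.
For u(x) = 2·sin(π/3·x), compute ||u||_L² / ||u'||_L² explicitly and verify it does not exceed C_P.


||u||_L² / ||u'||_L² = 3/π < C_P = 6/π.

u(x) = 2·sin(π/3·x), so u'(x) = 2*π*cos(π*x/3)/3.
Writing u(x) = A·sin(kπx/L) with A = 2 and k = 2, use ∫_0^L sin²(kπx/L) dx = L/2 and ∫_0^L cos²(kπx/L) dx = L/2.
u² = 4·sin²(π/3·x) and (u')² = 4*π^2/9·cos²(π/3·x), and each of sin², cos² integrates to L/2 = 3 over (0, 6).
∫_0^6 u² dx = 12, so ||u||_L² = 2*sqrt(3).
∫_0^6 (u')² dx = 4*π^2/3, so ||u'||_L² = 2*sqrt(3)*π/3.
Ratio ||u||_L² / ||u'||_L² = 3/π.
Sharp Poincaré constant on H^1_0(0, 6) is C_P = L/π = 6/π, achieved by sin(π/6·x).
This is the k = 2 harmonic; the ratio L/(kπ) is strictly less than C_P = L/π, consistent with the sharp inequality ||u||_L² ≤ C_P ||u'||_L².


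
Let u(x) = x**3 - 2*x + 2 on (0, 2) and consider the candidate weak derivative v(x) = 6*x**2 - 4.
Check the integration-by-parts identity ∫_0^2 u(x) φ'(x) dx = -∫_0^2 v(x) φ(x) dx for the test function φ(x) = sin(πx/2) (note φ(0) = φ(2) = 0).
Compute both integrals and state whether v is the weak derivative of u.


LHS = -16/π + 96/π^3, RHS = -32/π + 192/π^3. No, v is not the weak derivative of u.

u(x) = x**3 - 2*x + 2, classical derivative u'(x) = 3*x**2 - 2.
φ(x) = sin(πx/2), so φ'(x) = π*cos(π*x/2)/2.
Note φ(0) = φ(2) = 0, so the boundary term u·φ vanishes.
LHS = ∫_0^2 u(x) φ'(x) dx = ∫_0^2 (π*x^3*cos(π*x/2)/2 - π*x*cos(π*x/2) + π*cos(π*x/2)) dx. Term by term:
  ∫_0^2 π*cos(π*x/2) dx = 0;  ∫_0^2 π*x^3*cos(π*x/2)/2 dx = -24/π + 96/π^3;  ∫_0^2 -π*x*cos(π*x/2) dx = 8/π.
Sum: 0 + -24/π + 96/π^3 + 8/π = -16/π + 96/π^3.
So LHS = -16/π + 96/π^3.
∫_0^2 v(x) φ(x) dx = ∫_0^2 (6*x^2*sin(π*x/2) - 4*sin(π*x/2)) dx. Term by term:
  ∫_0^2 -4*sin(π*x/2) dx = -16/π;  ∫_0^2 6*x^2*sin(π*x/2) dx = -192/π^3 + 48/π.
Sum: -16/π + -192/π^3 + 48/π = -192/π^3 + 32/π.
So RHS = -∫_0^2 v(x) φ(x) dx = -32/π + 192/π^3.
LHS − RHS = -96/π^3 + 16/π ≠ 0, so the identity fails.
(For a valid weak derivative the identity must hold for EVERY test function, in particular this one. The failure shows v is NOT the weak derivative of u.)
Correct weak derivative would be u'(x) = 3*x**2 - 2.
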